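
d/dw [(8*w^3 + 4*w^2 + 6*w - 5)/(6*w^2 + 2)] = (12*w^4 + 3*w^2 + 19*w + 3)/(9*w^4 + 6*w^2 + 1)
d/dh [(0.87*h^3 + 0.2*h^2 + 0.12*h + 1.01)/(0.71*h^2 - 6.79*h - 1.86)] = (0.6177*h^4 - 11.8146*h^3 - 6.2978*h^2 - 2.1782*h + 6.6347)/(0.5041*h^4 - 9.6418*h^3 + 43.4629*h^2 + 25.2588*h + 3.4596)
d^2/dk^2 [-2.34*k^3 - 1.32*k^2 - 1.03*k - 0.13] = -14.04*k - 2.64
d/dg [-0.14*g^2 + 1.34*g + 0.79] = 1.34 - 0.28*g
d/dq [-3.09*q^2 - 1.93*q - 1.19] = -6.18*q - 1.93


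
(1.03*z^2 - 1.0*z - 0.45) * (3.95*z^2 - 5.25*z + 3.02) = 4.0685*z^4 - 9.3575*z^3 + 6.5831*z^2 - 0.6575*z - 1.359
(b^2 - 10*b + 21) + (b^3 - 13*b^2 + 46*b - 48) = b^3 - 12*b^2 + 36*b - 27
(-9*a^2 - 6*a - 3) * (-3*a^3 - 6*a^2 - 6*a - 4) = 27*a^5 + 72*a^4 + 99*a^3 + 90*a^2 + 42*a + 12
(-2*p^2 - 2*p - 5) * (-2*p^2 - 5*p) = 4*p^4 + 14*p^3 + 20*p^2 + 25*p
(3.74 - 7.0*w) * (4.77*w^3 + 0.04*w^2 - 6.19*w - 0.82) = -33.39*w^4 + 17.5598*w^3 + 43.4796*w^2 - 17.4106*w - 3.0668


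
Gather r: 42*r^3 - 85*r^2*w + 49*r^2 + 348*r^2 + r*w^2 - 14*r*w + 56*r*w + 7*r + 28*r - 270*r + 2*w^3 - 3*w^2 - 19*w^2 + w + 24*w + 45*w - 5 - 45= 42*r^3 + r^2*(397 - 85*w) + r*(w^2 + 42*w - 235) + 2*w^3 - 22*w^2 + 70*w - 50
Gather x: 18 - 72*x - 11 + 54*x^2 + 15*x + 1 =54*x^2 - 57*x + 8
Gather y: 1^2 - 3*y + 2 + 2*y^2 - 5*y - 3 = 2*y^2 - 8*y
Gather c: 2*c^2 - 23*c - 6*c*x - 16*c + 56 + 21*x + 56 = 2*c^2 + c*(-6*x - 39) + 21*x + 112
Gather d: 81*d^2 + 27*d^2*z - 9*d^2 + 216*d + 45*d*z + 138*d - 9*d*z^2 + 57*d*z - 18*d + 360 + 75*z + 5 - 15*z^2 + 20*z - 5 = d^2*(27*z + 72) + d*(-9*z^2 + 102*z + 336) - 15*z^2 + 95*z + 360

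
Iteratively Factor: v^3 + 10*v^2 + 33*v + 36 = (v + 3)*(v^2 + 7*v + 12) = (v + 3)^2*(v + 4)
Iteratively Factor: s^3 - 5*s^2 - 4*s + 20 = (s - 2)*(s^2 - 3*s - 10) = (s - 5)*(s - 2)*(s + 2)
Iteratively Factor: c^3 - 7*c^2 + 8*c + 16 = (c - 4)*(c^2 - 3*c - 4) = (c - 4)^2*(c + 1)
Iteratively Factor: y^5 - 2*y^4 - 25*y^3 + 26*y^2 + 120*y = (y + 2)*(y^4 - 4*y^3 - 17*y^2 + 60*y) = y*(y + 2)*(y^3 - 4*y^2 - 17*y + 60) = y*(y - 5)*(y + 2)*(y^2 + y - 12) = y*(y - 5)*(y + 2)*(y + 4)*(y - 3)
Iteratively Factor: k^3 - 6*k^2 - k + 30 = (k + 2)*(k^2 - 8*k + 15) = (k - 5)*(k + 2)*(k - 3)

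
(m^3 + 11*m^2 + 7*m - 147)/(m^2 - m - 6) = (m^2 + 14*m + 49)/(m + 2)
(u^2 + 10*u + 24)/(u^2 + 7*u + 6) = (u + 4)/(u + 1)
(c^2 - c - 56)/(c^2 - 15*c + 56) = (c + 7)/(c - 7)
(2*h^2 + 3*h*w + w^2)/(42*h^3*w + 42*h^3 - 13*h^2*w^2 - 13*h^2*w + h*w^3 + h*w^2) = (2*h^2 + 3*h*w + w^2)/(h*(42*h^2*w + 42*h^2 - 13*h*w^2 - 13*h*w + w^3 + w^2))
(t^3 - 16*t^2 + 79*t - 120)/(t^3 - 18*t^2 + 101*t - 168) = (t - 5)/(t - 7)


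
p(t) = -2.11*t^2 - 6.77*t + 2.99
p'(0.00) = -6.77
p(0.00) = 2.99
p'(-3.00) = 5.89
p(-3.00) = 4.31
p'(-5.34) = 15.76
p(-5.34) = -21.03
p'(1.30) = -12.26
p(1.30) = -9.38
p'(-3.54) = 8.17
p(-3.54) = 0.51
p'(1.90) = -14.79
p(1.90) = -17.49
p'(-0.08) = -6.43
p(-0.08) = 3.52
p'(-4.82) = 13.57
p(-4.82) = -13.40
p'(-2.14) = 2.26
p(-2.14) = 7.81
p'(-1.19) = -1.75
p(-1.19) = 8.06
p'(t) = -4.22*t - 6.77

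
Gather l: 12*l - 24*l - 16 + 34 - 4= 14 - 12*l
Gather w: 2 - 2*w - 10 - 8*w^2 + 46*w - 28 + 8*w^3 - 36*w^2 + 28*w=8*w^3 - 44*w^2 + 72*w - 36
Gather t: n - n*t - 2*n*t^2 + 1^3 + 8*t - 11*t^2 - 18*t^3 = n - 18*t^3 + t^2*(-2*n - 11) + t*(8 - n) + 1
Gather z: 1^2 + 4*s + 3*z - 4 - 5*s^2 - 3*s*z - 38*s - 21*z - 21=-5*s^2 - 34*s + z*(-3*s - 18) - 24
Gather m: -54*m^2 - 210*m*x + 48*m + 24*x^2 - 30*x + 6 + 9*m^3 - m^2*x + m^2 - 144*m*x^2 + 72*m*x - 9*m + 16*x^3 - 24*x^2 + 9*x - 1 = 9*m^3 + m^2*(-x - 53) + m*(-144*x^2 - 138*x + 39) + 16*x^3 - 21*x + 5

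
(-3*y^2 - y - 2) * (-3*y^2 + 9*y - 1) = 9*y^4 - 24*y^3 - 17*y + 2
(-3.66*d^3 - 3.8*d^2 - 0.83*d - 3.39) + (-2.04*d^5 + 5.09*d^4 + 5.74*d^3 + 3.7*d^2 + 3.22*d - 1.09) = -2.04*d^5 + 5.09*d^4 + 2.08*d^3 - 0.0999999999999996*d^2 + 2.39*d - 4.48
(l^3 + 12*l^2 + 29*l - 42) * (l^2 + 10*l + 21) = l^5 + 22*l^4 + 170*l^3 + 500*l^2 + 189*l - 882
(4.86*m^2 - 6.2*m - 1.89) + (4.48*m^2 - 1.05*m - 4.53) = 9.34*m^2 - 7.25*m - 6.42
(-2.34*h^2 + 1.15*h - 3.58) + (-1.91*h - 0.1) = -2.34*h^2 - 0.76*h - 3.68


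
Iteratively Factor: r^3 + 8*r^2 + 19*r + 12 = (r + 3)*(r^2 + 5*r + 4) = (r + 1)*(r + 3)*(r + 4)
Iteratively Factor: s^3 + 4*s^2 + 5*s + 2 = (s + 1)*(s^2 + 3*s + 2) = (s + 1)^2*(s + 2)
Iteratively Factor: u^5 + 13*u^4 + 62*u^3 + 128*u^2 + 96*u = (u + 4)*(u^4 + 9*u^3 + 26*u^2 + 24*u) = u*(u + 4)*(u^3 + 9*u^2 + 26*u + 24) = u*(u + 2)*(u + 4)*(u^2 + 7*u + 12) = u*(u + 2)*(u + 3)*(u + 4)*(u + 4)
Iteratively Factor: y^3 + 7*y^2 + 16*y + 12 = (y + 3)*(y^2 + 4*y + 4) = (y + 2)*(y + 3)*(y + 2)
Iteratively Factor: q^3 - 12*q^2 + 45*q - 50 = (q - 2)*(q^2 - 10*q + 25) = (q - 5)*(q - 2)*(q - 5)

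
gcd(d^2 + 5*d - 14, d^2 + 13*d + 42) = d + 7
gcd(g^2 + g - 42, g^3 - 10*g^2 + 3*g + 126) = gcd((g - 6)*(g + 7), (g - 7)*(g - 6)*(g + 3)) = g - 6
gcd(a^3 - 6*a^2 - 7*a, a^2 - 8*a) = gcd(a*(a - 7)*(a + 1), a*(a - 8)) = a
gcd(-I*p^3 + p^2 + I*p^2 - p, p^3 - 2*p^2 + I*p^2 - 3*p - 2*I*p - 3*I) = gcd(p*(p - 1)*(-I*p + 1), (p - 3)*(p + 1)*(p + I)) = p + I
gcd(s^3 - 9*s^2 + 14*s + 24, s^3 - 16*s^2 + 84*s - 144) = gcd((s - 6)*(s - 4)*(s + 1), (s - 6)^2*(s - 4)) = s^2 - 10*s + 24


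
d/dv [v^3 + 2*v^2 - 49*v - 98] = 3*v^2 + 4*v - 49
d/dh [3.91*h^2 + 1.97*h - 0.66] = 7.82*h + 1.97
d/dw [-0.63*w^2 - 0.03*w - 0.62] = -1.26*w - 0.03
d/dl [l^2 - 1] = 2*l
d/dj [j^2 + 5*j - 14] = 2*j + 5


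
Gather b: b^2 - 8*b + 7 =b^2 - 8*b + 7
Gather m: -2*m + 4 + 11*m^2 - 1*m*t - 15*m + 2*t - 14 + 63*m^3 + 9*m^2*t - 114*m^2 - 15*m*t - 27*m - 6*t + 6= 63*m^3 + m^2*(9*t - 103) + m*(-16*t - 44) - 4*t - 4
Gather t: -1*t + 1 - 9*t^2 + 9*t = -9*t^2 + 8*t + 1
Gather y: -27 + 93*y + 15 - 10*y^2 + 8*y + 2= -10*y^2 + 101*y - 10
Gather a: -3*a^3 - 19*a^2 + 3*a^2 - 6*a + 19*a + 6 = -3*a^3 - 16*a^2 + 13*a + 6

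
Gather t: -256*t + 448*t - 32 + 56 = 192*t + 24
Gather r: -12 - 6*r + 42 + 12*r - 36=6*r - 6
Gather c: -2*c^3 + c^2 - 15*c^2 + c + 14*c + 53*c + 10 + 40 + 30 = -2*c^3 - 14*c^2 + 68*c + 80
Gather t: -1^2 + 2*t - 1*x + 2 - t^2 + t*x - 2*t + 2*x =-t^2 + t*x + x + 1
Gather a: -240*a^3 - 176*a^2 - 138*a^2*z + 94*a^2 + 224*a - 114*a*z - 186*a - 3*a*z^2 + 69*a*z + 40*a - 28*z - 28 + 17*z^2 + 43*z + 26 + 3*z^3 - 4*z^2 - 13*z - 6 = -240*a^3 + a^2*(-138*z - 82) + a*(-3*z^2 - 45*z + 78) + 3*z^3 + 13*z^2 + 2*z - 8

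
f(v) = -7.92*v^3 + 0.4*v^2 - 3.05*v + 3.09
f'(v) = -23.76*v^2 + 0.8*v - 3.05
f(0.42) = 1.29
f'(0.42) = -6.91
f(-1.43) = 31.43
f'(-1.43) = -52.78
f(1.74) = -42.73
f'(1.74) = -73.59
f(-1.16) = 19.53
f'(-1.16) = -35.95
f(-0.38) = 4.74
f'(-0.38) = -6.78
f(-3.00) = 229.68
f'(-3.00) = -219.29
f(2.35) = -104.65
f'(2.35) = -132.38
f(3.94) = -487.13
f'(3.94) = -368.74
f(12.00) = -13661.67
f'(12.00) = -3414.89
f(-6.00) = 1746.51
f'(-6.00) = -863.21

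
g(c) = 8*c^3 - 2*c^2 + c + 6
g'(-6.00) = 889.00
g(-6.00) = -1800.00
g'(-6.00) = 889.00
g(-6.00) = -1800.00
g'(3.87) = 344.97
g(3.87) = 443.60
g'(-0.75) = 17.50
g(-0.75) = 0.75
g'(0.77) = 12.15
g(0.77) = 9.24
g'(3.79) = 330.58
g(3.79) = 416.58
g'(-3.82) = 366.50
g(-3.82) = -472.95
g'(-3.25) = 267.50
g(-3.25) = -293.00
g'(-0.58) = 11.39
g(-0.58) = 3.19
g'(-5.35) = 709.34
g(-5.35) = -1281.64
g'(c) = 24*c^2 - 4*c + 1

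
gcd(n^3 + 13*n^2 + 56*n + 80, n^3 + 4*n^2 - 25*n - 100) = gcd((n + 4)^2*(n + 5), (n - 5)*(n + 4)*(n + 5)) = n^2 + 9*n + 20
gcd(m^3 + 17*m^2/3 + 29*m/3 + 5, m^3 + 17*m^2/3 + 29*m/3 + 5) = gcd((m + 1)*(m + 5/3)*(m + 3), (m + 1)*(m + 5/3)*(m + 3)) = m^3 + 17*m^2/3 + 29*m/3 + 5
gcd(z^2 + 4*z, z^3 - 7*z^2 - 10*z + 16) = 1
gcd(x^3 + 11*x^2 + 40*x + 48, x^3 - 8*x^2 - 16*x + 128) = x + 4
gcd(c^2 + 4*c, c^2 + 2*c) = c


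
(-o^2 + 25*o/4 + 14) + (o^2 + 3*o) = 37*o/4 + 14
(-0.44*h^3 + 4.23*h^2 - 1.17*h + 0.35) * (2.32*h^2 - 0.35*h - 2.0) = -1.0208*h^5 + 9.9676*h^4 - 3.3149*h^3 - 7.2385*h^2 + 2.2175*h - 0.7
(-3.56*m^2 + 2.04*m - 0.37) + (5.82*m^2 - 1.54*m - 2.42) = 2.26*m^2 + 0.5*m - 2.79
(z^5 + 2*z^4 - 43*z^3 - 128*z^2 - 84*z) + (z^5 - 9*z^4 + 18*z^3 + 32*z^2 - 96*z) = 2*z^5 - 7*z^4 - 25*z^3 - 96*z^2 - 180*z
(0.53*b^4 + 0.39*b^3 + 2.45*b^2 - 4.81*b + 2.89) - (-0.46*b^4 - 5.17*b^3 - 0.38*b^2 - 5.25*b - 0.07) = 0.99*b^4 + 5.56*b^3 + 2.83*b^2 + 0.44*b + 2.96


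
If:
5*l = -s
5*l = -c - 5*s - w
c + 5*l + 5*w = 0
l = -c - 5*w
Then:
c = 0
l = 0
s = 0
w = 0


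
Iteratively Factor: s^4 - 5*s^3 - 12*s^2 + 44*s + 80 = (s + 2)*(s^3 - 7*s^2 + 2*s + 40) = (s - 4)*(s + 2)*(s^2 - 3*s - 10) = (s - 4)*(s + 2)^2*(s - 5)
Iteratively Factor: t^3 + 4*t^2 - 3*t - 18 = (t + 3)*(t^2 + t - 6) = (t - 2)*(t + 3)*(t + 3)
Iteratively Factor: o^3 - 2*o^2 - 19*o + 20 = (o + 4)*(o^2 - 6*o + 5) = (o - 1)*(o + 4)*(o - 5)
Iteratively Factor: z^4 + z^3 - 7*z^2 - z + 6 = (z - 1)*(z^3 + 2*z^2 - 5*z - 6) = (z - 1)*(z + 1)*(z^2 + z - 6) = (z - 1)*(z + 1)*(z + 3)*(z - 2)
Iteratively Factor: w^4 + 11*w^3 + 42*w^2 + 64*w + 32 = (w + 4)*(w^3 + 7*w^2 + 14*w + 8) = (w + 4)^2*(w^2 + 3*w + 2) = (w + 2)*(w + 4)^2*(w + 1)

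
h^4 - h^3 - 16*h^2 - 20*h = h*(h - 5)*(h + 2)^2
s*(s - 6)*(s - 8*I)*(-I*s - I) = -I*s^4 - 8*s^3 + 5*I*s^3 + 40*s^2 + 6*I*s^2 + 48*s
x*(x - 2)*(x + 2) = x^3 - 4*x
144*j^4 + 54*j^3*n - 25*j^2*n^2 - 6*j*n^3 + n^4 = (-8*j + n)*(-3*j + n)*(2*j + n)*(3*j + n)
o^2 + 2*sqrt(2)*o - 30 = (o - 3*sqrt(2))*(o + 5*sqrt(2))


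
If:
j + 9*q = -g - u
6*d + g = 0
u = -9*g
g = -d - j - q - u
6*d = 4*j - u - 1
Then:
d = -2/513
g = 4/171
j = 131/684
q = -1/2052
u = -4/19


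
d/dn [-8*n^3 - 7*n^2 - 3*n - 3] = -24*n^2 - 14*n - 3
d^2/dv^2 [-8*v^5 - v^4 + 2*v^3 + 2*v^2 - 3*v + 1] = -160*v^3 - 12*v^2 + 12*v + 4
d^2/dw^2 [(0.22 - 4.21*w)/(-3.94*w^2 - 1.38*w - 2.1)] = ((4.21*w - 0.22)*(7.88*w + 1.38)*(15.76*w + 2.76) - (99.5244*w + 9.886)*(3.94*w^2 + 1.38*w + 2.1))/(3.94*w^2 + 1.38*w + 2.1)^3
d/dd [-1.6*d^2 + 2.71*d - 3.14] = 2.71 - 3.2*d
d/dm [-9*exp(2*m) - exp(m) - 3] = (-18*exp(m) - 1)*exp(m)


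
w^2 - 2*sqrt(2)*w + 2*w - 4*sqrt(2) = (w + 2)*(w - 2*sqrt(2))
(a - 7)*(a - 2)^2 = a^3 - 11*a^2 + 32*a - 28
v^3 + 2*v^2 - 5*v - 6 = (v - 2)*(v + 1)*(v + 3)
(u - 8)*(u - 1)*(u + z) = u^3 + u^2*z - 9*u^2 - 9*u*z + 8*u + 8*z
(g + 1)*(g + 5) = g^2 + 6*g + 5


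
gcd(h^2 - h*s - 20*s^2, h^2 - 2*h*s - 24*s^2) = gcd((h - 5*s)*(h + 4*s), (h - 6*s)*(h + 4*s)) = h + 4*s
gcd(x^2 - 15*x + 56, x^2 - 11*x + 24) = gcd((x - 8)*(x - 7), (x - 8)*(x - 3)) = x - 8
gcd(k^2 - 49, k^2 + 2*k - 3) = 1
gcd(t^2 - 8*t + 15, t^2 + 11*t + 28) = 1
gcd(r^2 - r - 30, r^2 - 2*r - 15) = 1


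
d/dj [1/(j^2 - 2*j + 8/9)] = 162*(1 - j)/(9*j^2 - 18*j + 8)^2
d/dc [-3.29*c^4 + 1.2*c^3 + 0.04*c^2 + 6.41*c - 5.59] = -13.16*c^3 + 3.6*c^2 + 0.08*c + 6.41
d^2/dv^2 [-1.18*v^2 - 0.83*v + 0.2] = -2.36000000000000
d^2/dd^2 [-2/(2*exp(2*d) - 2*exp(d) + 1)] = 4*(-4*(2*exp(d) - 1)^2*exp(d) + (4*exp(d) - 1)*(2*exp(2*d) - 2*exp(d) + 1))*exp(d)/(2*exp(2*d) - 2*exp(d) + 1)^3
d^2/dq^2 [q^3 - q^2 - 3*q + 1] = 6*q - 2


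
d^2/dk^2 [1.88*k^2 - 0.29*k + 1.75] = 3.76000000000000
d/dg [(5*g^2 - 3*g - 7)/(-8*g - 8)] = (-5*g^2 - 10*g - 4)/(8*(g^2 + 2*g + 1))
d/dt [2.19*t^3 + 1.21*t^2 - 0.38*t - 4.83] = 6.57*t^2 + 2.42*t - 0.38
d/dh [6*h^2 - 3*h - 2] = 12*h - 3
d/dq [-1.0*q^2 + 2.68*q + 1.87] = 2.68 - 2.0*q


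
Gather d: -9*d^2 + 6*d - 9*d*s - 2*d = -9*d^2 + d*(4 - 9*s)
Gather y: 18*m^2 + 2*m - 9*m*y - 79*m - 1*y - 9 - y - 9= 18*m^2 - 77*m + y*(-9*m - 2) - 18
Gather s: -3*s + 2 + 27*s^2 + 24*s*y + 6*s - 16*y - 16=27*s^2 + s*(24*y + 3) - 16*y - 14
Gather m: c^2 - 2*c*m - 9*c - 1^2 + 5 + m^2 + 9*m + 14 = c^2 - 9*c + m^2 + m*(9 - 2*c) + 18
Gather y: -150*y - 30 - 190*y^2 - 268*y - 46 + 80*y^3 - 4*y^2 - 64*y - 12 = 80*y^3 - 194*y^2 - 482*y - 88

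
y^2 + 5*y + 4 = (y + 1)*(y + 4)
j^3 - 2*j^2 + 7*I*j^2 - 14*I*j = j*(j - 2)*(j + 7*I)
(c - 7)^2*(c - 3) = c^3 - 17*c^2 + 91*c - 147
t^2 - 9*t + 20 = (t - 5)*(t - 4)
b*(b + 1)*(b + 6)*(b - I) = b^4 + 7*b^3 - I*b^3 + 6*b^2 - 7*I*b^2 - 6*I*b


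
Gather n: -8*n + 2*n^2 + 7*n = 2*n^2 - n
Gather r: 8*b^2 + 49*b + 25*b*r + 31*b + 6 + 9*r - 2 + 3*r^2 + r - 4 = 8*b^2 + 80*b + 3*r^2 + r*(25*b + 10)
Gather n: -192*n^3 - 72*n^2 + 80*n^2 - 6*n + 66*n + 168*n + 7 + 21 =-192*n^3 + 8*n^2 + 228*n + 28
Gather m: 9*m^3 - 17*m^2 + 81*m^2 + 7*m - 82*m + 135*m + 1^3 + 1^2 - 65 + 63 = 9*m^3 + 64*m^2 + 60*m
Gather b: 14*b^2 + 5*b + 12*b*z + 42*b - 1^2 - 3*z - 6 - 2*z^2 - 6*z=14*b^2 + b*(12*z + 47) - 2*z^2 - 9*z - 7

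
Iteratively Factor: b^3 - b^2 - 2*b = (b + 1)*(b^2 - 2*b) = b*(b + 1)*(b - 2)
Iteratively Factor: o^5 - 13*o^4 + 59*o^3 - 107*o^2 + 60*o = (o - 3)*(o^4 - 10*o^3 + 29*o^2 - 20*o) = (o - 5)*(o - 3)*(o^3 - 5*o^2 + 4*o) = (o - 5)*(o - 3)*(o - 1)*(o^2 - 4*o) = o*(o - 5)*(o - 3)*(o - 1)*(o - 4)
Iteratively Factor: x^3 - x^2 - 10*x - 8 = (x + 2)*(x^2 - 3*x - 4) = (x - 4)*(x + 2)*(x + 1)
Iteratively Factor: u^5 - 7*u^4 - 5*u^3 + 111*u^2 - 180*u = (u - 5)*(u^4 - 2*u^3 - 15*u^2 + 36*u) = (u - 5)*(u + 4)*(u^3 - 6*u^2 + 9*u) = (u - 5)*(u - 3)*(u + 4)*(u^2 - 3*u) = u*(u - 5)*(u - 3)*(u + 4)*(u - 3)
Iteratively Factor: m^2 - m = (m - 1)*(m)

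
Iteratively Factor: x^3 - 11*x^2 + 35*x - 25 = (x - 5)*(x^2 - 6*x + 5) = (x - 5)*(x - 1)*(x - 5)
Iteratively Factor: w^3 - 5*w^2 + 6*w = (w - 3)*(w^2 - 2*w) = w*(w - 3)*(w - 2)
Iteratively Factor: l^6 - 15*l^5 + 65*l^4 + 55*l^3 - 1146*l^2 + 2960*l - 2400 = (l - 4)*(l^5 - 11*l^4 + 21*l^3 + 139*l^2 - 590*l + 600) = (l - 4)*(l + 4)*(l^4 - 15*l^3 + 81*l^2 - 185*l + 150) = (l - 4)*(l - 3)*(l + 4)*(l^3 - 12*l^2 + 45*l - 50) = (l - 4)*(l - 3)*(l - 2)*(l + 4)*(l^2 - 10*l + 25) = (l - 5)*(l - 4)*(l - 3)*(l - 2)*(l + 4)*(l - 5)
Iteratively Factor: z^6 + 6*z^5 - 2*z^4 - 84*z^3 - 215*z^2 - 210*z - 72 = (z + 1)*(z^5 + 5*z^4 - 7*z^3 - 77*z^2 - 138*z - 72) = (z - 4)*(z + 1)*(z^4 + 9*z^3 + 29*z^2 + 39*z + 18) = (z - 4)*(z + 1)*(z + 2)*(z^3 + 7*z^2 + 15*z + 9) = (z - 4)*(z + 1)*(z + 2)*(z + 3)*(z^2 + 4*z + 3) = (z - 4)*(z + 1)^2*(z + 2)*(z + 3)*(z + 3)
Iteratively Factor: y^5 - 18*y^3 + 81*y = (y)*(y^4 - 18*y^2 + 81) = y*(y - 3)*(y^3 + 3*y^2 - 9*y - 27) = y*(y - 3)*(y + 3)*(y^2 - 9) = y*(y - 3)*(y + 3)^2*(y - 3)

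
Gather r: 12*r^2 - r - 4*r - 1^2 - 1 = 12*r^2 - 5*r - 2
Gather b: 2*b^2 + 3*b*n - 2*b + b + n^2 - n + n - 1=2*b^2 + b*(3*n - 1) + n^2 - 1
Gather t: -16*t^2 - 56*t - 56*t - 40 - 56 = -16*t^2 - 112*t - 96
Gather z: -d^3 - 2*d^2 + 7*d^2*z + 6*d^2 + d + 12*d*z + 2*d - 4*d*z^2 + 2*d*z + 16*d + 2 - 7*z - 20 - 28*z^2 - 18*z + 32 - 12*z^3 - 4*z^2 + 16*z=-d^3 + 4*d^2 + 19*d - 12*z^3 + z^2*(-4*d - 32) + z*(7*d^2 + 14*d - 9) + 14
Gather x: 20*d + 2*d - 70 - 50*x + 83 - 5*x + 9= 22*d - 55*x + 22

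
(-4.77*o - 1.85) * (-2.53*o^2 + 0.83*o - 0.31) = 12.0681*o^3 + 0.7214*o^2 - 0.0568000000000002*o + 0.5735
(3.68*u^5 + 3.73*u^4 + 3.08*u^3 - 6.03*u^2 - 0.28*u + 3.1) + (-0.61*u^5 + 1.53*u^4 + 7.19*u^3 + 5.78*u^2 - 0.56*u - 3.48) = 3.07*u^5 + 5.26*u^4 + 10.27*u^3 - 0.25*u^2 - 0.84*u - 0.38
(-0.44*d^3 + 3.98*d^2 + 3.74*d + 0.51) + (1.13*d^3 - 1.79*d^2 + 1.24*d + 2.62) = 0.69*d^3 + 2.19*d^2 + 4.98*d + 3.13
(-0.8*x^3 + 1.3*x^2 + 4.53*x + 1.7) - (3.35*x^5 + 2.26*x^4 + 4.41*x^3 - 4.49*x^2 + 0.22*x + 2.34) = -3.35*x^5 - 2.26*x^4 - 5.21*x^3 + 5.79*x^2 + 4.31*x - 0.64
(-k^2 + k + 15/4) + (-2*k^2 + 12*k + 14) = -3*k^2 + 13*k + 71/4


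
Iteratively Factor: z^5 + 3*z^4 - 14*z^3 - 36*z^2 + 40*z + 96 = (z + 2)*(z^4 + z^3 - 16*z^2 - 4*z + 48) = (z - 2)*(z + 2)*(z^3 + 3*z^2 - 10*z - 24) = (z - 2)*(z + 2)*(z + 4)*(z^2 - z - 6) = (z - 2)*(z + 2)^2*(z + 4)*(z - 3)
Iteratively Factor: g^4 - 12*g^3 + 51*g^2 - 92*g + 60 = (g - 5)*(g^3 - 7*g^2 + 16*g - 12) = (g - 5)*(g - 2)*(g^2 - 5*g + 6) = (g - 5)*(g - 2)^2*(g - 3)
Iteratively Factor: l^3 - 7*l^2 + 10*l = (l - 5)*(l^2 - 2*l) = l*(l - 5)*(l - 2)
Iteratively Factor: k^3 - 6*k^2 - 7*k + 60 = (k + 3)*(k^2 - 9*k + 20) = (k - 5)*(k + 3)*(k - 4)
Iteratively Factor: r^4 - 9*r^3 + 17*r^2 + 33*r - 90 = (r - 3)*(r^3 - 6*r^2 - r + 30) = (r - 3)*(r + 2)*(r^2 - 8*r + 15) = (r - 3)^2*(r + 2)*(r - 5)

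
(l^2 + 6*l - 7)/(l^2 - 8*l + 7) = (l + 7)/(l - 7)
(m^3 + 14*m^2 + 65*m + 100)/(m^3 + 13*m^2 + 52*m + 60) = (m^2 + 9*m + 20)/(m^2 + 8*m + 12)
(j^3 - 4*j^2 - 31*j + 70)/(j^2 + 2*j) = (j^3 - 4*j^2 - 31*j + 70)/(j*(j + 2))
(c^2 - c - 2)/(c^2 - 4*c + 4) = (c + 1)/(c - 2)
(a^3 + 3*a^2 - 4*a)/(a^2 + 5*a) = (a^2 + 3*a - 4)/(a + 5)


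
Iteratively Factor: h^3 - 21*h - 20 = (h + 4)*(h^2 - 4*h - 5) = (h + 1)*(h + 4)*(h - 5)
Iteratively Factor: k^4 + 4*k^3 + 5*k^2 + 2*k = (k + 1)*(k^3 + 3*k^2 + 2*k) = (k + 1)*(k + 2)*(k^2 + k) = k*(k + 1)*(k + 2)*(k + 1)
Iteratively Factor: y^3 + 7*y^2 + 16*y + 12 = (y + 2)*(y^2 + 5*y + 6) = (y + 2)^2*(y + 3)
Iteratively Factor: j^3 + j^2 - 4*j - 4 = (j + 2)*(j^2 - j - 2) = (j - 2)*(j + 2)*(j + 1)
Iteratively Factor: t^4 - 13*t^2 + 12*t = (t)*(t^3 - 13*t + 12) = t*(t + 4)*(t^2 - 4*t + 3) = t*(t - 1)*(t + 4)*(t - 3)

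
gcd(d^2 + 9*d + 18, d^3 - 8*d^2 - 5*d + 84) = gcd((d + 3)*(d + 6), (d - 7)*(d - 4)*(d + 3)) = d + 3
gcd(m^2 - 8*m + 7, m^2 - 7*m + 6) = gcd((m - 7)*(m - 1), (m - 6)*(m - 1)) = m - 1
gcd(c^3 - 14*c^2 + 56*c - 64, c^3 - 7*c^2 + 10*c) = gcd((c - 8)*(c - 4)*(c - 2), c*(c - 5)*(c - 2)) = c - 2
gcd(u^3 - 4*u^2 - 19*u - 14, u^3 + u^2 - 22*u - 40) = u + 2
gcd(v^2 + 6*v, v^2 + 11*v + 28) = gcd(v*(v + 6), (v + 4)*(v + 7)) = 1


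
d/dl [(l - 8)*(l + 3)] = 2*l - 5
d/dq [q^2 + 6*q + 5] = 2*q + 6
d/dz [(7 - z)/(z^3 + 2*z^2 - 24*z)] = (-z*(z^2 + 2*z - 24) + (z - 7)*(3*z^2 + 4*z - 24))/(z^2*(z^2 + 2*z - 24)^2)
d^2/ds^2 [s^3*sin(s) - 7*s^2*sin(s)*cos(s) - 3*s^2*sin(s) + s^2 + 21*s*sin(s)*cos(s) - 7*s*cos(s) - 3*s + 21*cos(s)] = -s^3*sin(s) + 3*s^2*sin(s) + 14*s^2*sin(2*s) + 6*s^2*cos(s) + 6*s*sin(s) - 42*s*sin(2*s) - 5*s*cos(s) - 28*s*cos(2*s) + 8*sin(s) - 7*sin(2*s) - 21*cos(s) + 42*cos(2*s) + 2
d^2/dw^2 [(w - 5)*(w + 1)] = 2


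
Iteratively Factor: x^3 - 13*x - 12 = (x - 4)*(x^2 + 4*x + 3) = (x - 4)*(x + 1)*(x + 3)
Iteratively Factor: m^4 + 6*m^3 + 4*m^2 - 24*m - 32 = (m + 2)*(m^3 + 4*m^2 - 4*m - 16) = (m - 2)*(m + 2)*(m^2 + 6*m + 8) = (m - 2)*(m + 2)^2*(m + 4)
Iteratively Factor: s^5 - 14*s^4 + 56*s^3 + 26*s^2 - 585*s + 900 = (s - 5)*(s^4 - 9*s^3 + 11*s^2 + 81*s - 180) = (s - 5)*(s + 3)*(s^3 - 12*s^2 + 47*s - 60) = (s - 5)*(s - 3)*(s + 3)*(s^2 - 9*s + 20) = (s - 5)*(s - 4)*(s - 3)*(s + 3)*(s - 5)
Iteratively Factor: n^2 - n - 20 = (n - 5)*(n + 4)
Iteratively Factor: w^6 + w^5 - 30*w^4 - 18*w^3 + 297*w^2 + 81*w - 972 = (w + 3)*(w^5 - 2*w^4 - 24*w^3 + 54*w^2 + 135*w - 324) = (w + 3)^2*(w^4 - 5*w^3 - 9*w^2 + 81*w - 108) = (w + 3)^2*(w + 4)*(w^3 - 9*w^2 + 27*w - 27) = (w - 3)*(w + 3)^2*(w + 4)*(w^2 - 6*w + 9) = (w - 3)^2*(w + 3)^2*(w + 4)*(w - 3)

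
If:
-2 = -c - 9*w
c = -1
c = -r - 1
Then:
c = -1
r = 0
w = 1/3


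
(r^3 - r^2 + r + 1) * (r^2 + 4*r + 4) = r^5 + 3*r^4 + r^3 + r^2 + 8*r + 4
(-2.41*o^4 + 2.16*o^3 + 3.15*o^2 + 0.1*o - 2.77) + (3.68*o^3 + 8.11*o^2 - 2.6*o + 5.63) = -2.41*o^4 + 5.84*o^3 + 11.26*o^2 - 2.5*o + 2.86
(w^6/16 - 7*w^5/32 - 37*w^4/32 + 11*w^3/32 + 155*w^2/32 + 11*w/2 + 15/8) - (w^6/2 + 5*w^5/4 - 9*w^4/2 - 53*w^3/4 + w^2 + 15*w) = -7*w^6/16 - 47*w^5/32 + 107*w^4/32 + 435*w^3/32 + 123*w^2/32 - 19*w/2 + 15/8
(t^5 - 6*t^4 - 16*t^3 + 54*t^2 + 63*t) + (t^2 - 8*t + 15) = t^5 - 6*t^4 - 16*t^3 + 55*t^2 + 55*t + 15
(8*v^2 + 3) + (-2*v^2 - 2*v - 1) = 6*v^2 - 2*v + 2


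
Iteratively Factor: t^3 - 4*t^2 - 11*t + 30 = (t + 3)*(t^2 - 7*t + 10) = (t - 5)*(t + 3)*(t - 2)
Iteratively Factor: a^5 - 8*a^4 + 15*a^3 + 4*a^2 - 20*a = (a - 2)*(a^4 - 6*a^3 + 3*a^2 + 10*a) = a*(a - 2)*(a^3 - 6*a^2 + 3*a + 10) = a*(a - 5)*(a - 2)*(a^2 - a - 2) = a*(a - 5)*(a - 2)*(a + 1)*(a - 2)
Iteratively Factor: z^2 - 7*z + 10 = (z - 2)*(z - 5)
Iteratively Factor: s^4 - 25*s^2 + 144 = (s - 4)*(s^3 + 4*s^2 - 9*s - 36) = (s - 4)*(s - 3)*(s^2 + 7*s + 12) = (s - 4)*(s - 3)*(s + 4)*(s + 3)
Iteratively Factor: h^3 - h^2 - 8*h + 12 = (h + 3)*(h^2 - 4*h + 4) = (h - 2)*(h + 3)*(h - 2)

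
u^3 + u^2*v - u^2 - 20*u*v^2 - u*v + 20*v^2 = (u - 1)*(u - 4*v)*(u + 5*v)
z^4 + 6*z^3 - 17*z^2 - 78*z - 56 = (z - 4)*(z + 1)*(z + 2)*(z + 7)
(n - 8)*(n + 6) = n^2 - 2*n - 48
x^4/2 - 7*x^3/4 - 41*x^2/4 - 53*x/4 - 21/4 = (x/2 + 1/2)*(x - 7)*(x + 1)*(x + 3/2)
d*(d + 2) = d^2 + 2*d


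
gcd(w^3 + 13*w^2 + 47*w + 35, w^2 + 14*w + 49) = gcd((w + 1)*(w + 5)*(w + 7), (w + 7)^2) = w + 7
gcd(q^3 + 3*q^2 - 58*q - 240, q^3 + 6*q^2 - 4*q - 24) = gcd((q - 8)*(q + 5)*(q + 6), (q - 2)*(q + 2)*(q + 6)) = q + 6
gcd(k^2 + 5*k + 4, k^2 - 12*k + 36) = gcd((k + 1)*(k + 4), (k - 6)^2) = 1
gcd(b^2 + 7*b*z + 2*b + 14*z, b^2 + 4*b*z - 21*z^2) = b + 7*z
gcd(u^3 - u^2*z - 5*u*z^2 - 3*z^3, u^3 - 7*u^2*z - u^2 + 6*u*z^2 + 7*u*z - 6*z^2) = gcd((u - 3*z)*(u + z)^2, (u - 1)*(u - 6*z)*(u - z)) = 1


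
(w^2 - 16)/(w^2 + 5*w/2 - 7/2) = 2*(w^2 - 16)/(2*w^2 + 5*w - 7)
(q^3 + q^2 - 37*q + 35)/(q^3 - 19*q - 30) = (q^2 + 6*q - 7)/(q^2 + 5*q + 6)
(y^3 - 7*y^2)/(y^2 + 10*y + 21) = y^2*(y - 7)/(y^2 + 10*y + 21)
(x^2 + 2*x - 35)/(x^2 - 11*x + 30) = (x + 7)/(x - 6)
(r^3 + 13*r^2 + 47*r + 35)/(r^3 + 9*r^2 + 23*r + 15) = (r + 7)/(r + 3)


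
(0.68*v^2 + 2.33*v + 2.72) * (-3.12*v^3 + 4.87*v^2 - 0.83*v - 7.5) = -2.1216*v^5 - 3.958*v^4 + 2.2963*v^3 + 6.2125*v^2 - 19.7326*v - 20.4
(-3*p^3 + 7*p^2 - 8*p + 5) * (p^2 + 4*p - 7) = -3*p^5 - 5*p^4 + 41*p^3 - 76*p^2 + 76*p - 35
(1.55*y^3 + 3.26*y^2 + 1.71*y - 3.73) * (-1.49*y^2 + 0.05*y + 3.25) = -2.3095*y^5 - 4.7799*y^4 + 2.6526*y^3 + 16.2382*y^2 + 5.371*y - 12.1225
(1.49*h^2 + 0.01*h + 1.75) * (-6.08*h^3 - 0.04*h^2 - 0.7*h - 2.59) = -9.0592*h^5 - 0.1204*h^4 - 11.6834*h^3 - 3.9361*h^2 - 1.2509*h - 4.5325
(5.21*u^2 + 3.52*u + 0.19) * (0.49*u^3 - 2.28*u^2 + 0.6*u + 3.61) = 2.5529*u^5 - 10.154*u^4 - 4.8065*u^3 + 20.4869*u^2 + 12.8212*u + 0.6859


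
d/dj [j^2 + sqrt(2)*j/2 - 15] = 2*j + sqrt(2)/2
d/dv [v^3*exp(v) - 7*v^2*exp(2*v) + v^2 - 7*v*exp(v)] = v^3*exp(v) - 14*v^2*exp(2*v) + 3*v^2*exp(v) - 14*v*exp(2*v) - 7*v*exp(v) + 2*v - 7*exp(v)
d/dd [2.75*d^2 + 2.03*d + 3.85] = 5.5*d + 2.03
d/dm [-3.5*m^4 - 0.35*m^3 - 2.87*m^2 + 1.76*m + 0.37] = -14.0*m^3 - 1.05*m^2 - 5.74*m + 1.76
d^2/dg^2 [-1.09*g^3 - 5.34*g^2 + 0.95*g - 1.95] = -6.54*g - 10.68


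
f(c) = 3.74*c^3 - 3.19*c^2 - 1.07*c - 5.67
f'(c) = 11.22*c^2 - 6.38*c - 1.07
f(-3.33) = -175.58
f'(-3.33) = 144.59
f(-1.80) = -35.89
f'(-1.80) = 46.77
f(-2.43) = -75.57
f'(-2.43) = 80.69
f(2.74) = 44.38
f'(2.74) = 65.68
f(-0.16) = -5.60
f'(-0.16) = 0.24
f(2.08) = 11.96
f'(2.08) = 34.20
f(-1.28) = -17.37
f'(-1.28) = 25.48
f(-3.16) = -152.16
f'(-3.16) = 131.13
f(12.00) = 5984.85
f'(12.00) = 1538.05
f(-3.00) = -132.15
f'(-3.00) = 119.05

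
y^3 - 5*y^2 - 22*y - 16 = (y - 8)*(y + 1)*(y + 2)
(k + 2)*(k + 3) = k^2 + 5*k + 6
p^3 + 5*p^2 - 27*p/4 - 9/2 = (p - 3/2)*(p + 1/2)*(p + 6)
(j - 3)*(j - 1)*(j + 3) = j^3 - j^2 - 9*j + 9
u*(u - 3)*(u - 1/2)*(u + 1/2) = u^4 - 3*u^3 - u^2/4 + 3*u/4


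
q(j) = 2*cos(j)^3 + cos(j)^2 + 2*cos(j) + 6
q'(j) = -6*sin(j)*cos(j)^2 - 2*sin(j)*cos(j) - 2*sin(j) = 2*(3*sin(j)^2 - cos(j) - 4)*sin(j)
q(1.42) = 6.33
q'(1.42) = -2.41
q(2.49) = 4.04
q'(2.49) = -2.55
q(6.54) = 10.68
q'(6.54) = -2.43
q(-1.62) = 5.90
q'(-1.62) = 1.91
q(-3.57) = 3.50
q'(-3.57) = -2.14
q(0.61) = 9.41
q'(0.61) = -4.39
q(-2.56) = 3.86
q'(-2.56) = 2.48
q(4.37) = 5.37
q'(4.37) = 1.89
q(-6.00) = 10.61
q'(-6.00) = -2.64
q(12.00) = 9.60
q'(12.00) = 4.27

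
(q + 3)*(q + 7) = q^2 + 10*q + 21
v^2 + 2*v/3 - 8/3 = (v - 4/3)*(v + 2)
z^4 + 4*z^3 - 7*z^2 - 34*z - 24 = (z - 3)*(z + 1)*(z + 2)*(z + 4)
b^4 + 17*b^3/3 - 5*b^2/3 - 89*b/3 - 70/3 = (b - 7/3)*(b + 1)*(b + 2)*(b + 5)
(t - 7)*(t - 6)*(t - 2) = t^3 - 15*t^2 + 68*t - 84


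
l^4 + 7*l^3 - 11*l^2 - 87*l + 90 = (l - 3)*(l - 1)*(l + 5)*(l + 6)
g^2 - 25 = (g - 5)*(g + 5)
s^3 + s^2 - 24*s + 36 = (s - 3)*(s - 2)*(s + 6)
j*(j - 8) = j^2 - 8*j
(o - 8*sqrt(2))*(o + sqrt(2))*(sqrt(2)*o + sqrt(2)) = sqrt(2)*o^3 - 14*o^2 + sqrt(2)*o^2 - 16*sqrt(2)*o - 14*o - 16*sqrt(2)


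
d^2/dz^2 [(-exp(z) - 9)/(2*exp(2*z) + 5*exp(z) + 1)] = (-4*exp(4*z) - 134*exp(3*z) - 258*exp(2*z) - 148*exp(z) + 44)*exp(z)/(8*exp(6*z) + 60*exp(5*z) + 162*exp(4*z) + 185*exp(3*z) + 81*exp(2*z) + 15*exp(z) + 1)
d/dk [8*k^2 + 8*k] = 16*k + 8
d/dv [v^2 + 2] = 2*v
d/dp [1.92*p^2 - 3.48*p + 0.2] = 3.84*p - 3.48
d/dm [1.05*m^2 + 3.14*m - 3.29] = 2.1*m + 3.14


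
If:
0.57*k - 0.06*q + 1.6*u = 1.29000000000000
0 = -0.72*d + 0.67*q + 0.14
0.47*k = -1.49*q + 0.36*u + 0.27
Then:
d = 1.01507439062995*u - 0.285308641975309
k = 2.20888888888889 - 2.69219373219373*u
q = 1.09082621082621*u - 0.515555555555556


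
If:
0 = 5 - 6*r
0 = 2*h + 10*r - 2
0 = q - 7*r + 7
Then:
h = -19/6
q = -7/6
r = 5/6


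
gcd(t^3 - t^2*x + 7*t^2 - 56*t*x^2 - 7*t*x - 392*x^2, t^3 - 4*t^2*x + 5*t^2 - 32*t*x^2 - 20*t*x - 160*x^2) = -t + 8*x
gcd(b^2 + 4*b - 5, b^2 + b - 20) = b + 5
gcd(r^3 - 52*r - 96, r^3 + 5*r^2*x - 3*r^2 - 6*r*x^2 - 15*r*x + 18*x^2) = 1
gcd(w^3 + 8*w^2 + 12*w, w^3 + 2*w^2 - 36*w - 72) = w^2 + 8*w + 12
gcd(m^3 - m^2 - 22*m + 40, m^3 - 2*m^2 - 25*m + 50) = m^2 + 3*m - 10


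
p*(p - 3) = p^2 - 3*p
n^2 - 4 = (n - 2)*(n + 2)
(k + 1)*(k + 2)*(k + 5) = k^3 + 8*k^2 + 17*k + 10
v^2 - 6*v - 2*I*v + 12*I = (v - 6)*(v - 2*I)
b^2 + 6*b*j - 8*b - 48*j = (b - 8)*(b + 6*j)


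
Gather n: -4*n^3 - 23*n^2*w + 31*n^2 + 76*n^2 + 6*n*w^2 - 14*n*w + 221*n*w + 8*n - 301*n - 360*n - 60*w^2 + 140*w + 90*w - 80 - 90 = -4*n^3 + n^2*(107 - 23*w) + n*(6*w^2 + 207*w - 653) - 60*w^2 + 230*w - 170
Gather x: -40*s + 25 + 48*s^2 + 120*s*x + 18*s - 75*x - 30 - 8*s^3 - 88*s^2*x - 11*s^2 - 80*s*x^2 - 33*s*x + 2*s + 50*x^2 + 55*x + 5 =-8*s^3 + 37*s^2 - 20*s + x^2*(50 - 80*s) + x*(-88*s^2 + 87*s - 20)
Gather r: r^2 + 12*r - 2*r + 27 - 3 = r^2 + 10*r + 24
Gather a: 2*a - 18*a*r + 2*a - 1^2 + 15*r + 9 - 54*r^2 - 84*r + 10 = a*(4 - 18*r) - 54*r^2 - 69*r + 18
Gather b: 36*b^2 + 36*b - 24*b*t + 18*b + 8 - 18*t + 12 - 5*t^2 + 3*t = 36*b^2 + b*(54 - 24*t) - 5*t^2 - 15*t + 20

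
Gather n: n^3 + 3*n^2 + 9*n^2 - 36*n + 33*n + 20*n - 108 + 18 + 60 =n^3 + 12*n^2 + 17*n - 30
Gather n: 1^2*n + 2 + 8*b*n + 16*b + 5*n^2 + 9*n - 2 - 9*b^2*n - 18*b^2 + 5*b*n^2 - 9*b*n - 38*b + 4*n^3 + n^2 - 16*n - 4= -18*b^2 - 22*b + 4*n^3 + n^2*(5*b + 6) + n*(-9*b^2 - b - 6) - 4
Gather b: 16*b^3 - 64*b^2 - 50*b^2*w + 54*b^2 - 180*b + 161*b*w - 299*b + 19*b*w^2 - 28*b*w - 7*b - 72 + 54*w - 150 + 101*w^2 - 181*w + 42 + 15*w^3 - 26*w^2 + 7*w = 16*b^3 + b^2*(-50*w - 10) + b*(19*w^2 + 133*w - 486) + 15*w^3 + 75*w^2 - 120*w - 180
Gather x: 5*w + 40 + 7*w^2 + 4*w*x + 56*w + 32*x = 7*w^2 + 61*w + x*(4*w + 32) + 40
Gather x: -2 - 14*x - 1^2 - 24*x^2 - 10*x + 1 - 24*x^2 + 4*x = -48*x^2 - 20*x - 2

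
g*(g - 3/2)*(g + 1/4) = g^3 - 5*g^2/4 - 3*g/8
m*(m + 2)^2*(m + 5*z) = m^4 + 5*m^3*z + 4*m^3 + 20*m^2*z + 4*m^2 + 20*m*z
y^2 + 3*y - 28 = (y - 4)*(y + 7)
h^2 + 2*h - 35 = (h - 5)*(h + 7)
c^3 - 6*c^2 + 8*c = c*(c - 4)*(c - 2)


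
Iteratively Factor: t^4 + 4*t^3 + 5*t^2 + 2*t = (t + 1)*(t^3 + 3*t^2 + 2*t) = t*(t + 1)*(t^2 + 3*t + 2) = t*(t + 1)*(t + 2)*(t + 1)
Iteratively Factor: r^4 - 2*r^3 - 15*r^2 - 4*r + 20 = (r - 1)*(r^3 - r^2 - 16*r - 20) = (r - 1)*(r + 2)*(r^2 - 3*r - 10) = (r - 5)*(r - 1)*(r + 2)*(r + 2)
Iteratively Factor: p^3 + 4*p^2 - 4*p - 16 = (p + 2)*(p^2 + 2*p - 8) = (p + 2)*(p + 4)*(p - 2)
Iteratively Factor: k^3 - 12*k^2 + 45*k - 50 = (k - 5)*(k^2 - 7*k + 10) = (k - 5)*(k - 2)*(k - 5)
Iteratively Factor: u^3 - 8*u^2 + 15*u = (u - 3)*(u^2 - 5*u) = u*(u - 3)*(u - 5)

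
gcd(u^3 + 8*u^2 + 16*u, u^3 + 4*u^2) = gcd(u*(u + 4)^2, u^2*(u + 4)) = u^2 + 4*u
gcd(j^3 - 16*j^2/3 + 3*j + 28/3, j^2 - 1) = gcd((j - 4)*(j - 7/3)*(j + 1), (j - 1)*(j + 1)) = j + 1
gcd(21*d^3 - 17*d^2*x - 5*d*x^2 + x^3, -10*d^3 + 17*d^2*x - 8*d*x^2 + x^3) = -d + x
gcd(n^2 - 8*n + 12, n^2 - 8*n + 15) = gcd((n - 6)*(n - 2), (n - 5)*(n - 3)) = 1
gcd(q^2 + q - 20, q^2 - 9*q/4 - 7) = q - 4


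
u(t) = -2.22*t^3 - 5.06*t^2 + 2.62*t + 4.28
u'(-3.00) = -26.96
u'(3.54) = -116.67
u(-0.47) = 2.16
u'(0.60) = -5.85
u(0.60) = 3.55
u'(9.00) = -627.92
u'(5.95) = -293.37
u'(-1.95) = -2.97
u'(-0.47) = 5.91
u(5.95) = -626.90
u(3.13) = -105.17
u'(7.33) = -429.39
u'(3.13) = -94.30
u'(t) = -6.66*t^2 - 10.12*t + 2.62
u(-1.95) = -3.61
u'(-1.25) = 4.86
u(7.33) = -1122.69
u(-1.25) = -2.57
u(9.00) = -2000.38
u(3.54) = -148.34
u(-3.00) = 10.82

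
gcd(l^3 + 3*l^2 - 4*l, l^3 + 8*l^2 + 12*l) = l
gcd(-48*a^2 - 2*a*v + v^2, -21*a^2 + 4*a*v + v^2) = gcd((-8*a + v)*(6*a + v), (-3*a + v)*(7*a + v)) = 1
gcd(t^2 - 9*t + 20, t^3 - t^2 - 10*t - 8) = t - 4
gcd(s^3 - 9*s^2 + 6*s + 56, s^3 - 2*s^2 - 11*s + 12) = s - 4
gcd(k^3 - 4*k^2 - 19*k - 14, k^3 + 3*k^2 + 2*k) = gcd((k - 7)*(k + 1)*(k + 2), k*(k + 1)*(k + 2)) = k^2 + 3*k + 2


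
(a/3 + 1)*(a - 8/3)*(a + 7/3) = a^3/3 + 8*a^2/9 - 65*a/27 - 56/9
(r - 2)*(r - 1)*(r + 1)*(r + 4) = r^4 + 2*r^3 - 9*r^2 - 2*r + 8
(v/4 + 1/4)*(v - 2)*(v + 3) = v^3/4 + v^2/2 - 5*v/4 - 3/2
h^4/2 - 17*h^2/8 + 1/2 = (h/2 + 1)*(h - 2)*(h - 1/2)*(h + 1/2)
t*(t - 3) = t^2 - 3*t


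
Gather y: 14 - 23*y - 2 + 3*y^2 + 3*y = 3*y^2 - 20*y + 12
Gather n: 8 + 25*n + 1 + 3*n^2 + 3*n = 3*n^2 + 28*n + 9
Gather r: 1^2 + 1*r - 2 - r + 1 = 0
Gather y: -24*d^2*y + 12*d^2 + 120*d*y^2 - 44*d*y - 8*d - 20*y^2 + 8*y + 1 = 12*d^2 - 8*d + y^2*(120*d - 20) + y*(-24*d^2 - 44*d + 8) + 1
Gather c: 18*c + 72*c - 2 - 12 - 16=90*c - 30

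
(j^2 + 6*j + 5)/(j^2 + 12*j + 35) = (j + 1)/(j + 7)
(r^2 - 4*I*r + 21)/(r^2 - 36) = (r^2 - 4*I*r + 21)/(r^2 - 36)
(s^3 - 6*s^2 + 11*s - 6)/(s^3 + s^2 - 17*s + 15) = (s - 2)/(s + 5)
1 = 1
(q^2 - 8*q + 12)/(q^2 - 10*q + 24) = (q - 2)/(q - 4)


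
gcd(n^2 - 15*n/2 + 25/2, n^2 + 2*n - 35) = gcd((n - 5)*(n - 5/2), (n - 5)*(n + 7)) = n - 5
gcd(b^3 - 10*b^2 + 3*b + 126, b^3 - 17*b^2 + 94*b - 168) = b^2 - 13*b + 42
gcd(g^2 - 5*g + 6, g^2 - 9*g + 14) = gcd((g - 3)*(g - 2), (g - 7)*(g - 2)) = g - 2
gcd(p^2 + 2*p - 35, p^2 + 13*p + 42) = p + 7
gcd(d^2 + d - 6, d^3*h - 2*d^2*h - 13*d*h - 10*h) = 1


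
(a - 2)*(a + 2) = a^2 - 4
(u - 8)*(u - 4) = u^2 - 12*u + 32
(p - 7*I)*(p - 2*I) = p^2 - 9*I*p - 14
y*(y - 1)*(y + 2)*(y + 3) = y^4 + 4*y^3 + y^2 - 6*y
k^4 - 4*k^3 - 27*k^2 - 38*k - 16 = (k - 8)*(k + 1)^2*(k + 2)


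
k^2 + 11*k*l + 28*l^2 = (k + 4*l)*(k + 7*l)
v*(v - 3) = v^2 - 3*v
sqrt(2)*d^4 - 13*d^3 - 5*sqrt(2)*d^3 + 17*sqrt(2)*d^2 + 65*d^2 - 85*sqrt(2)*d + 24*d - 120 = (d - 5)*(d - 4*sqrt(2))*(d - 3*sqrt(2))*(sqrt(2)*d + 1)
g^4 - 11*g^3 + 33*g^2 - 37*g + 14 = (g - 7)*(g - 2)*(g - 1)^2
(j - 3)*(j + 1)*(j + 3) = j^3 + j^2 - 9*j - 9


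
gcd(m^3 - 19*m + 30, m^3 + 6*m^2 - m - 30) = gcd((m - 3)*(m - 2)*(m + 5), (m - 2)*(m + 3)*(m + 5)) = m^2 + 3*m - 10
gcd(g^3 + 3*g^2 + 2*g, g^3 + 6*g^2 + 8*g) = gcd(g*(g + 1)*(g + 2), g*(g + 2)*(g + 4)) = g^2 + 2*g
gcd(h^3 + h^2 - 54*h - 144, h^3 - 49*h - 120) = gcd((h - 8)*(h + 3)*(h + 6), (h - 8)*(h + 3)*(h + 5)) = h^2 - 5*h - 24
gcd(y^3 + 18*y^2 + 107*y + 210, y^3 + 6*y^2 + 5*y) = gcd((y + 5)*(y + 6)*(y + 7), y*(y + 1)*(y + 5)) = y + 5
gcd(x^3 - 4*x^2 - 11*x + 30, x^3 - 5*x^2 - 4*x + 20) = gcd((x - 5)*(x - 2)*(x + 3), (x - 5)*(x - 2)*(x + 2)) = x^2 - 7*x + 10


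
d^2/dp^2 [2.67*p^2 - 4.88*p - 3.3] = 5.34000000000000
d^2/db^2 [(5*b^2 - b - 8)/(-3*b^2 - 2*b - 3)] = 26*(3*b^3 + 27*b^2 + 9*b - 7)/(27*b^6 + 54*b^5 + 117*b^4 + 116*b^3 + 117*b^2 + 54*b + 27)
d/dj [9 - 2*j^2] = -4*j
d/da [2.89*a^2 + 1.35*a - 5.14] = 5.78*a + 1.35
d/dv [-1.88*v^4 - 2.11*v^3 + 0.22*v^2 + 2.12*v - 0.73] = -7.52*v^3 - 6.33*v^2 + 0.44*v + 2.12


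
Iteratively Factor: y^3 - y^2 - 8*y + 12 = (y - 2)*(y^2 + y - 6) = (y - 2)^2*(y + 3)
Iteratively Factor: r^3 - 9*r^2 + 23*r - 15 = (r - 3)*(r^2 - 6*r + 5) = (r - 5)*(r - 3)*(r - 1)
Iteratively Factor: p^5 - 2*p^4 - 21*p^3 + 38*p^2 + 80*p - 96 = (p - 1)*(p^4 - p^3 - 22*p^2 + 16*p + 96) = (p - 4)*(p - 1)*(p^3 + 3*p^2 - 10*p - 24) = (p - 4)*(p - 1)*(p + 4)*(p^2 - p - 6) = (p - 4)*(p - 3)*(p - 1)*(p + 4)*(p + 2)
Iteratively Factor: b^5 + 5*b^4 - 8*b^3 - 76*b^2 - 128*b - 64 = (b - 4)*(b^4 + 9*b^3 + 28*b^2 + 36*b + 16) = (b - 4)*(b + 4)*(b^3 + 5*b^2 + 8*b + 4) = (b - 4)*(b + 1)*(b + 4)*(b^2 + 4*b + 4) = (b - 4)*(b + 1)*(b + 2)*(b + 4)*(b + 2)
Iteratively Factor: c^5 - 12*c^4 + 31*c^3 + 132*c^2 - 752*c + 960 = (c - 4)*(c^4 - 8*c^3 - c^2 + 128*c - 240) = (c - 4)^2*(c^3 - 4*c^2 - 17*c + 60) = (c - 5)*(c - 4)^2*(c^2 + c - 12) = (c - 5)*(c - 4)^2*(c + 4)*(c - 3)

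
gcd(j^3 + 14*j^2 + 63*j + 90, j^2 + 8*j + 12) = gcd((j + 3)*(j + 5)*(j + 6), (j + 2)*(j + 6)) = j + 6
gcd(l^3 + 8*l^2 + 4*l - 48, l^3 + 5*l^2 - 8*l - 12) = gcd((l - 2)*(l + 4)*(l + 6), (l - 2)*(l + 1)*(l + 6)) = l^2 + 4*l - 12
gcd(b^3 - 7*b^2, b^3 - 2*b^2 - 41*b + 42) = b - 7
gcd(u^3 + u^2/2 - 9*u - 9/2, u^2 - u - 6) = u - 3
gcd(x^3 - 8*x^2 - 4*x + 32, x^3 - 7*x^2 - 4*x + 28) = x^2 - 4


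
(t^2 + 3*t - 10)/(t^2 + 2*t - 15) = (t - 2)/(t - 3)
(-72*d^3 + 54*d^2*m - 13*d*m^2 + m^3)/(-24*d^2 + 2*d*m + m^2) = (18*d^2 - 9*d*m + m^2)/(6*d + m)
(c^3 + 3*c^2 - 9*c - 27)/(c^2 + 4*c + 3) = (c^2 - 9)/(c + 1)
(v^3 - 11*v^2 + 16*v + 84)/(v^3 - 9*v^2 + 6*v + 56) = (v - 6)/(v - 4)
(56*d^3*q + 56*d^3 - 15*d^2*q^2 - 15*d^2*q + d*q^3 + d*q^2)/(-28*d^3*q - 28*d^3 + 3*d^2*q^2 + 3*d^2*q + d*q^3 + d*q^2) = (56*d^2 - 15*d*q + q^2)/(-28*d^2 + 3*d*q + q^2)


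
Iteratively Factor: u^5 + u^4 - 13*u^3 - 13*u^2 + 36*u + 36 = (u - 3)*(u^4 + 4*u^3 - u^2 - 16*u - 12) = (u - 3)*(u + 1)*(u^3 + 3*u^2 - 4*u - 12) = (u - 3)*(u - 2)*(u + 1)*(u^2 + 5*u + 6) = (u - 3)*(u - 2)*(u + 1)*(u + 2)*(u + 3)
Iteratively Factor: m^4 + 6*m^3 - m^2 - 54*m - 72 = (m - 3)*(m^3 + 9*m^2 + 26*m + 24) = (m - 3)*(m + 4)*(m^2 + 5*m + 6) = (m - 3)*(m + 3)*(m + 4)*(m + 2)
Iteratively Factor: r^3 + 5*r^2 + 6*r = (r)*(r^2 + 5*r + 6) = r*(r + 3)*(r + 2)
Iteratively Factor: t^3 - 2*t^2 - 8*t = (t - 4)*(t^2 + 2*t) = (t - 4)*(t + 2)*(t)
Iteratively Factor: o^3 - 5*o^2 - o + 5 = (o - 5)*(o^2 - 1) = (o - 5)*(o + 1)*(o - 1)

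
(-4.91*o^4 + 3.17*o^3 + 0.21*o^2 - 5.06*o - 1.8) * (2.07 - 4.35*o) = 21.3585*o^5 - 23.9532*o^4 + 5.6484*o^3 + 22.4457*o^2 - 2.6442*o - 3.726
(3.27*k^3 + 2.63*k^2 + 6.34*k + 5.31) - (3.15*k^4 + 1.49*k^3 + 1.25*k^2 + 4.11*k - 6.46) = -3.15*k^4 + 1.78*k^3 + 1.38*k^2 + 2.23*k + 11.77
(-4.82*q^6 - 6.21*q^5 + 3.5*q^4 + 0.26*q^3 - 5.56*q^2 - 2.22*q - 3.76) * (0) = 0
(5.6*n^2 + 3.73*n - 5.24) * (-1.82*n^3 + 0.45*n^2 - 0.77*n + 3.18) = -10.192*n^5 - 4.2686*n^4 + 6.9033*n^3 + 12.5779*n^2 + 15.8962*n - 16.6632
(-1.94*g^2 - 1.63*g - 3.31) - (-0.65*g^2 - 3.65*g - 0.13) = -1.29*g^2 + 2.02*g - 3.18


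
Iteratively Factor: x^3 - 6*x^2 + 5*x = (x)*(x^2 - 6*x + 5) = x*(x - 5)*(x - 1)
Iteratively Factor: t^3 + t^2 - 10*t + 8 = (t - 1)*(t^2 + 2*t - 8) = (t - 1)*(t + 4)*(t - 2)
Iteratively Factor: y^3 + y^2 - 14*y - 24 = (y + 3)*(y^2 - 2*y - 8) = (y + 2)*(y + 3)*(y - 4)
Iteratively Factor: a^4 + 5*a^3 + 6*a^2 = (a + 2)*(a^3 + 3*a^2) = a*(a + 2)*(a^2 + 3*a) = a^2*(a + 2)*(a + 3)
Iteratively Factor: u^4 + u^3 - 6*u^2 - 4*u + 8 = (u + 2)*(u^3 - u^2 - 4*u + 4) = (u + 2)^2*(u^2 - 3*u + 2) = (u - 1)*(u + 2)^2*(u - 2)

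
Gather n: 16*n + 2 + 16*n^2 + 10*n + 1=16*n^2 + 26*n + 3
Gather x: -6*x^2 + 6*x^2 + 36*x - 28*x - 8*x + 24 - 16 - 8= 0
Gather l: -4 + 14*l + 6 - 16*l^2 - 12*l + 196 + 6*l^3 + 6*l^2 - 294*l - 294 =6*l^3 - 10*l^2 - 292*l - 96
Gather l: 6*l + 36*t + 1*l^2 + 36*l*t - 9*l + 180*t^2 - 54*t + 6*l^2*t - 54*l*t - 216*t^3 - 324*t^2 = l^2*(6*t + 1) + l*(-18*t - 3) - 216*t^3 - 144*t^2 - 18*t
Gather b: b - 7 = b - 7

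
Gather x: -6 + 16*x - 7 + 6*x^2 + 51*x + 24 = 6*x^2 + 67*x + 11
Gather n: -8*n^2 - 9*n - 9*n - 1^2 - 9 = -8*n^2 - 18*n - 10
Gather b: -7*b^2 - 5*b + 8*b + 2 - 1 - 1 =-7*b^2 + 3*b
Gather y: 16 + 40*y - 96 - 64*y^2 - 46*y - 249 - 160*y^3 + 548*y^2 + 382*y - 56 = -160*y^3 + 484*y^2 + 376*y - 385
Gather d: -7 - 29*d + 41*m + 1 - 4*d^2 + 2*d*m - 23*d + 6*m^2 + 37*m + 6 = -4*d^2 + d*(2*m - 52) + 6*m^2 + 78*m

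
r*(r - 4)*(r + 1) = r^3 - 3*r^2 - 4*r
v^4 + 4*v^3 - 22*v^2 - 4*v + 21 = (v - 3)*(v - 1)*(v + 1)*(v + 7)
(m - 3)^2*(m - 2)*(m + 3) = m^4 - 5*m^3 - 3*m^2 + 45*m - 54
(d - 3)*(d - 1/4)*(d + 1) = d^3 - 9*d^2/4 - 5*d/2 + 3/4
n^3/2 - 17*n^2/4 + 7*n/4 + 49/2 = (n/2 + 1)*(n - 7)*(n - 7/2)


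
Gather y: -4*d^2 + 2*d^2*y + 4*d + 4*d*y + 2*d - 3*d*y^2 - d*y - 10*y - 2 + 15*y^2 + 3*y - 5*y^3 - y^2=-4*d^2 + 6*d - 5*y^3 + y^2*(14 - 3*d) + y*(2*d^2 + 3*d - 7) - 2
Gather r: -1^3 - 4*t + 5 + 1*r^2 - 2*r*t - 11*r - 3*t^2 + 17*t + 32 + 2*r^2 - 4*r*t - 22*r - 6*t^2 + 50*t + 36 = 3*r^2 + r*(-6*t - 33) - 9*t^2 + 63*t + 72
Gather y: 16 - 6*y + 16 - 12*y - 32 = -18*y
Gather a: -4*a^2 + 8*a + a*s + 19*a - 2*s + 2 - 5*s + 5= -4*a^2 + a*(s + 27) - 7*s + 7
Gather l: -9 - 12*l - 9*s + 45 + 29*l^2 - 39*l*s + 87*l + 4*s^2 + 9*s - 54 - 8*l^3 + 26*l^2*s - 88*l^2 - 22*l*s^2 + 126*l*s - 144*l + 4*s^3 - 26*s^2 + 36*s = -8*l^3 + l^2*(26*s - 59) + l*(-22*s^2 + 87*s - 69) + 4*s^3 - 22*s^2 + 36*s - 18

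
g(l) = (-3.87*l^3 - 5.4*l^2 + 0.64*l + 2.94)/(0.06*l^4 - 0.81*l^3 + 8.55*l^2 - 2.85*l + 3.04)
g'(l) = (-11.61*l^2 - 10.8*l + 0.64)/(0.06*l^4 - 0.81*l^3 + 8.55*l^2 - 2.85*l + 3.04) + (-3.87*l^3 - 5.4*l^2 + 0.64*l + 2.94)*(-0.24*l^3 + 2.43*l^2 - 17.1*l + 2.85)/(0.06*l^4 - 0.81*l^3 + 8.55*l^2 - 2.85*l + 3.04)^2 = (0.2322*l^6 + 0.647999999999998*l^5 - 37.5777*l^4 + 22.3902*l^3 - 18.2322*l^2 - 83.106*l + 10.3246)/(0.0036*l^8 - 0.0972*l^7 + 1.6821*l^6 - 14.193*l^5 + 78.0843*l^4 - 53.6598*l^3 + 60.1065*l^2 - 17.328*l + 9.2416)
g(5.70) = -4.98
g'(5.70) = -0.78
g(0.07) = 1.03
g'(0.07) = 0.53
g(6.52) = -5.59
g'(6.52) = -0.70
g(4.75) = -4.21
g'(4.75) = -0.84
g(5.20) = -4.58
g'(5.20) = -0.81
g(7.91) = -6.42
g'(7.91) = -0.50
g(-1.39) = 0.08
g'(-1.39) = -0.17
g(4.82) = -4.26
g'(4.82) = -0.83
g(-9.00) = 1.40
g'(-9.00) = -0.06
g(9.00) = -6.87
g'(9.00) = -0.32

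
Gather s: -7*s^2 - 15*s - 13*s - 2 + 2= -7*s^2 - 28*s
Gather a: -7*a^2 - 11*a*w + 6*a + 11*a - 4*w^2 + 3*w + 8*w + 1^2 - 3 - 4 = -7*a^2 + a*(17 - 11*w) - 4*w^2 + 11*w - 6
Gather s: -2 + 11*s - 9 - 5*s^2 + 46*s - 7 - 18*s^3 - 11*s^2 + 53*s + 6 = -18*s^3 - 16*s^2 + 110*s - 12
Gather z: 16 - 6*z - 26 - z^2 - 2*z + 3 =-z^2 - 8*z - 7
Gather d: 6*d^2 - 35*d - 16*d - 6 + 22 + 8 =6*d^2 - 51*d + 24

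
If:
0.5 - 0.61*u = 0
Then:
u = 0.82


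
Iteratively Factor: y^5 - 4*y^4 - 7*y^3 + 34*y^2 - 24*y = (y - 1)*(y^4 - 3*y^3 - 10*y^2 + 24*y) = y*(y - 1)*(y^3 - 3*y^2 - 10*y + 24) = y*(y - 1)*(y + 3)*(y^2 - 6*y + 8) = y*(y - 4)*(y - 1)*(y + 3)*(y - 2)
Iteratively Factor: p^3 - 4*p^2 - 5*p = (p)*(p^2 - 4*p - 5) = p*(p - 5)*(p + 1)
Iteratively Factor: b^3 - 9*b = (b - 3)*(b^2 + 3*b) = b*(b - 3)*(b + 3)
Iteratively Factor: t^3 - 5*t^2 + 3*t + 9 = (t - 3)*(t^2 - 2*t - 3) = (t - 3)^2*(t + 1)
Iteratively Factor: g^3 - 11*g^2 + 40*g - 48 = (g - 4)*(g^2 - 7*g + 12) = (g - 4)*(g - 3)*(g - 4)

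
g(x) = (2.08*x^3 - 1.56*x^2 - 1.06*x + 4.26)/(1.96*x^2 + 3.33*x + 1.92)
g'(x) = (-3.92*x - 3.33)*(2.08*x^3 - 1.56*x^2 - 1.06*x + 4.26)/(1.96*x^2 + 3.33*x + 1.92)^2 + (6.24*x^2 - 3.12*x - 1.06)/(1.96*x^2 + 3.33*x + 1.92)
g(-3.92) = -7.42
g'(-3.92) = 0.94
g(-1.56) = -3.87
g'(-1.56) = 5.50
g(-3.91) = -7.41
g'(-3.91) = 0.94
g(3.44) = 1.83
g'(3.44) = 0.86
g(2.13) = 0.84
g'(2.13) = 0.60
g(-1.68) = -4.43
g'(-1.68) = 3.97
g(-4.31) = -7.79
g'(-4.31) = 0.95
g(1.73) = 0.63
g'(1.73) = 0.43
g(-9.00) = -12.46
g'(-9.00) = 1.03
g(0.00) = 2.22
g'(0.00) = -4.40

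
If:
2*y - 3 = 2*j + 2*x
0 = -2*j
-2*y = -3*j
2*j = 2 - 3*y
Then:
No Solution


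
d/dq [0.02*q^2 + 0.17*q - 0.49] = 0.04*q + 0.17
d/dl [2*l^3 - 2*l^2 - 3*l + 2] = 6*l^2 - 4*l - 3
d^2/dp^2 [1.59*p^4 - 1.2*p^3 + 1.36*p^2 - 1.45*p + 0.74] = 19.08*p^2 - 7.2*p + 2.72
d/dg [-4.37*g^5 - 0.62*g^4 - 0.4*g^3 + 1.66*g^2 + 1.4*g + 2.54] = -21.85*g^4 - 2.48*g^3 - 1.2*g^2 + 3.32*g + 1.4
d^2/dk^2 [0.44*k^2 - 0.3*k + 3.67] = 0.880000000000000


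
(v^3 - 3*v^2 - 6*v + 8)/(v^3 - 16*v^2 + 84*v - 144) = (v^2 + v - 2)/(v^2 - 12*v + 36)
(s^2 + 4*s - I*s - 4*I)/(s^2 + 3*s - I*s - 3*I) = (s + 4)/(s + 3)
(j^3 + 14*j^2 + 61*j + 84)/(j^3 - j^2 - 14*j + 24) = (j^2 + 10*j + 21)/(j^2 - 5*j + 6)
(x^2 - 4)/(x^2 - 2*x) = (x + 2)/x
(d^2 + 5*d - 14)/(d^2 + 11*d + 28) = (d - 2)/(d + 4)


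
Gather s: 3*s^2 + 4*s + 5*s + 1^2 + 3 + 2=3*s^2 + 9*s + 6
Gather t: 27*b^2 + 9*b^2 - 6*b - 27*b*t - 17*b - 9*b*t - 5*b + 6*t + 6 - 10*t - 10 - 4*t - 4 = 36*b^2 - 28*b + t*(-36*b - 8) - 8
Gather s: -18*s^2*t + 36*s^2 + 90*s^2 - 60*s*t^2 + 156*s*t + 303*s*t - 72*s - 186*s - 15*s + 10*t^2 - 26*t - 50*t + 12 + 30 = s^2*(126 - 18*t) + s*(-60*t^2 + 459*t - 273) + 10*t^2 - 76*t + 42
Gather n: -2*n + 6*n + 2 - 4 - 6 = 4*n - 8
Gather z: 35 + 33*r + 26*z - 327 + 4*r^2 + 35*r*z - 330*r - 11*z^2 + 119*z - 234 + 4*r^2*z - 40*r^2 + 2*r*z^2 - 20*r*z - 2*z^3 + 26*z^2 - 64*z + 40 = -36*r^2 - 297*r - 2*z^3 + z^2*(2*r + 15) + z*(4*r^2 + 15*r + 81) - 486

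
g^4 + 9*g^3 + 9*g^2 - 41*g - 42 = (g - 2)*(g + 1)*(g + 3)*(g + 7)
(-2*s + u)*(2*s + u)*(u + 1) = -4*s^2*u - 4*s^2 + u^3 + u^2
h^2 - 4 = (h - 2)*(h + 2)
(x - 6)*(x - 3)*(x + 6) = x^3 - 3*x^2 - 36*x + 108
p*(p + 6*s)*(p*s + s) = p^3*s + 6*p^2*s^2 + p^2*s + 6*p*s^2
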